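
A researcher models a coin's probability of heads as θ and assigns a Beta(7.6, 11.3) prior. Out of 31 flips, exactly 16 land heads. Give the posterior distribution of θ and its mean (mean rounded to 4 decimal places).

Observing 16 successes and 15 failures updates Beta(7.6, 11.3) by adding the success and failure counts to the two shape parameters: α = 7.6+16 = 23.6, β = 11.3+15 = 26.3.
E[θ | data] = 23.6/(23.6+26.3) = 0.4729.

Posterior: Beta(23.6, 26.3); mean ≈ 0.4729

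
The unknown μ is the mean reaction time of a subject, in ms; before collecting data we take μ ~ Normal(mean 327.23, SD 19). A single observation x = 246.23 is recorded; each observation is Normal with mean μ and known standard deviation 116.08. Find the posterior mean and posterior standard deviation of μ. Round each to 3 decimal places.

Posterior mean ≈ 325.117; posterior SD ≈ 18.750

With known σ, the Normal prior is conjugate. Weight on the data is w = (n/σ²)/(n/σ² + 1/τ₀²) = 0.00007421/(0.00007421+0.00277008) = 0.026092.
Posterior mean = w·x̄ + (1−w)·μ₀ = 0.026092·246.23 + 0.97391·327.23 = 325.117. Posterior variance = 1/(0.00007421+0.00277008) = 351.581, so SD = 18.750.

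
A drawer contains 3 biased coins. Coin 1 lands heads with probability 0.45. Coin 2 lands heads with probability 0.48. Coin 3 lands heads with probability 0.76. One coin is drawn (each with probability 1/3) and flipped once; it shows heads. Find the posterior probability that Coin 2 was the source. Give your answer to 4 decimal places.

Tabulate prior·likelihood by source: [1] prior 0.333333, lik 0.45, product 0.1500; [2] prior 0.333333, lik 0.48, product 0.1600; [3] prior 0.333333, lik 0.76, product 0.2533.
Normalizing constant = 0.56333; the posterior for Coin 2 is its product over the sum, 0.1600/0.56333 = 0.2840.

Posterior probability ≈ 0.2840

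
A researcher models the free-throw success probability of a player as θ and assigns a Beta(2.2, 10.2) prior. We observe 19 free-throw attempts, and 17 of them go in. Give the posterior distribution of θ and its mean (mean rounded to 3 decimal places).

The binomial likelihood is conjugate to the Beta prior: with 17 successes and 2 failures, the posterior is Beta(2.2+17, 10.2+2) = Beta(19.2, 12.2).
Posterior mean = α/(α+β) = 19.2/31.4 = 0.611.

Posterior: Beta(19.2, 12.2); mean ≈ 0.611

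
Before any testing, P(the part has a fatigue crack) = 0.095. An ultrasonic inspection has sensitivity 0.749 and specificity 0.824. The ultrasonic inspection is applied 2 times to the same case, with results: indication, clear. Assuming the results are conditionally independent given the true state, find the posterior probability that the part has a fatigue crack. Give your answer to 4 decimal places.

With H the event that the part has a fatigue crack, the joint likelihood of the observed sequence is P(data|H) = 0.749·0.251 = 0.18800 and P(data|¬H) = 0.176·0.824 = 0.14502.
Bayes: P(H|data) = 0.095·0.18800 / (0.095·0.18800 + 0.905·0.14502) = 0.017860/0.14911 = 0.1198.

Posterior P(H) ≈ 0.1198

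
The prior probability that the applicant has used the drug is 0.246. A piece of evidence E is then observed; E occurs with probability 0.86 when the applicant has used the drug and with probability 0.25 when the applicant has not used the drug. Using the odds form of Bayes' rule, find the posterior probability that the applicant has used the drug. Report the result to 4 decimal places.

Prior odds = 0.246/(1−0.246) = 0.32626. In log-odds, ln(0.32626) = -1.1201.
Add log likelihood ratio: ln(3.4400) = 1.2355.
Posterior log-odds = 0.11541, so posterior odds = exp(0.11541) = 1.1223. Converting, P(H|E) = 1.1223/2.1223 = 0.5288.

Posterior probability ≈ 0.5288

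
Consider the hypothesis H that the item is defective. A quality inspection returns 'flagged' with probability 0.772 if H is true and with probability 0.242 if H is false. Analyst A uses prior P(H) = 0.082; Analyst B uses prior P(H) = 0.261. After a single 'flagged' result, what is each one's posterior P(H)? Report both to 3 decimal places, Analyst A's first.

The likelihood ratio for a 'flagged' result is 0.772/0.242 = 3.1901.
Analyst A: prior odds 0.082/0.918 = 0.089325; posterior odds 0.28495; posterior probability 0.222.
Analyst B: prior odds 0.261/0.739 = 0.35318; posterior odds 1.1267; posterior probability 0.530.

Analyst A: 0.222; Analyst B: 0.530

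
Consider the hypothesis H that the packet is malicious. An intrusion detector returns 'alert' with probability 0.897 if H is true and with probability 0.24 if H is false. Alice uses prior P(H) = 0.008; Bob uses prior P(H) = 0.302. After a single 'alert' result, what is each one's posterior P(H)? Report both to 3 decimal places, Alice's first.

Alice: 0.029; Bob: 0.618

The likelihood ratio for an 'alert' result is 0.897/0.24 = 3.7375.
Alice: prior odds 0.008/0.992 = 0.0080645; posterior odds 0.030141; posterior probability 0.029.
Bob: prior odds 0.302/0.698 = 0.43266; posterior odds 1.6171; posterior probability 0.618.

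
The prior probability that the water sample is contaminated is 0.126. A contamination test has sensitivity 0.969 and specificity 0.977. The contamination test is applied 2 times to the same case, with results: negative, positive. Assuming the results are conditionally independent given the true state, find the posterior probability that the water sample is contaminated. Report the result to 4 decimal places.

Posterior P(H) ≈ 0.1616

With H the event that the water sample is contaminated, the joint likelihood of the observed sequence is P(data|H) = 0.031·0.969 = 0.030039 and P(data|¬H) = 0.977·0.023 = 0.022471.
Bayes: P(H|data) = 0.126·0.030039 / (0.126·0.030039 + 0.874·0.022471) = 0.0037849/0.023425 = 0.1616.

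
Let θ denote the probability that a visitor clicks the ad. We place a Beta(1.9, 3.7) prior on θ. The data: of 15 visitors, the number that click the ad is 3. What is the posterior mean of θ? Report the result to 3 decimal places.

The binomial likelihood is conjugate to the Beta prior: with 3 successes and 12 failures, the posterior is Beta(1.9+3, 3.7+12) = Beta(4.9, 15.7).
E[θ | data] = 4.9/(4.9+15.7) = 0.238.

Posterior mean ≈ 0.238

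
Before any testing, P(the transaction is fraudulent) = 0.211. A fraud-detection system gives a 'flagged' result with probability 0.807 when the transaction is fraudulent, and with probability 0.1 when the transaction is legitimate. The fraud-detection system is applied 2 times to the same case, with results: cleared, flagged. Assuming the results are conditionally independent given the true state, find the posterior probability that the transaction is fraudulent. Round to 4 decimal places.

Posterior P(H) ≈ 0.3164

Let H be the event that the transaction is fraudulent; start with P(H) = 0.211. P('flagged'|H) = 0.807, P('flagged'|¬H) = 0.1.
Update on result 1 ('cleared'): P(H) ← 0.193·0.2110 / (0.193·0.2110 + 0.9·0.7890) = 0.040723/0.75082 = 0.0542.
Update on result 2 ('flagged'): P(H) ← 0.807·0.0542 / (0.807·0.0542 + 0.1·0.9458) = 0.043770/0.13835 = 0.3164.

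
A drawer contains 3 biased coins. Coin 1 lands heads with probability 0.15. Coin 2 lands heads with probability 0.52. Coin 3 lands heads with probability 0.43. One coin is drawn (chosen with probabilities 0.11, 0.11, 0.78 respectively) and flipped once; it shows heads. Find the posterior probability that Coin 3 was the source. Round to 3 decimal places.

Posterior probability ≈ 0.820

Tabulate prior·likelihood by source: [1] prior 0.11, lik 0.15, product 0.01650; [2] prior 0.11, lik 0.52, product 0.05720; [3] prior 0.78, lik 0.43, product 0.3354.
Normalizing constant = 0.40910; the posterior for Coin 3 is its product over the sum, 0.3354/0.40910 = 0.820.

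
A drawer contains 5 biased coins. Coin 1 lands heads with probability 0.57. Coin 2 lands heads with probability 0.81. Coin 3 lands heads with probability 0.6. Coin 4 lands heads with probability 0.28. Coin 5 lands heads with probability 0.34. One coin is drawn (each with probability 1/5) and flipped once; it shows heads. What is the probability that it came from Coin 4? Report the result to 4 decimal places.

Posterior probability ≈ 0.1077

Tabulate prior·likelihood by source: [1] prior 0.2, lik 0.57, product 0.1140; [2] prior 0.2, lik 0.81, product 0.1620; [3] prior 0.2, lik 0.6, product 0.1200; [4] prior 0.2, lik 0.28, product 0.05600; [5] prior 0.2, lik 0.34, product 0.06800.
Normalizing constant = 0.52000; the posterior for Coin 4 is its product over the sum, 0.05600/0.52000 = 0.1077.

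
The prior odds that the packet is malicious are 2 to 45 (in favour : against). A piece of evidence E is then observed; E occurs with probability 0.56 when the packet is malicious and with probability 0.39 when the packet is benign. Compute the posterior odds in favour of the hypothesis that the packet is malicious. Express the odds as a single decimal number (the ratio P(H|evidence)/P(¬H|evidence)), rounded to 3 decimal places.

Prior odds = 2/45 = 0.044444.
Likelihood ratio for E = 0.56/0.39 = 1.4359.
Posterior odds = prior odds × LR = 0.063818.

Posterior odds ≈ 0.064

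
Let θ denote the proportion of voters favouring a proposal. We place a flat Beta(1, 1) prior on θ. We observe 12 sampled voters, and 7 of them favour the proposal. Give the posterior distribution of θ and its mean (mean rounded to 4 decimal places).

Posterior: Beta(8, 6); mean ≈ 0.5714

Observing 7 successes and 5 failures updates Beta(1, 1) by adding the success and failure counts to the two shape parameters: α = 1+7 = 8, β = 1+5 = 6.
Posterior mean = α/(α+β) = 8/14 = 0.5714.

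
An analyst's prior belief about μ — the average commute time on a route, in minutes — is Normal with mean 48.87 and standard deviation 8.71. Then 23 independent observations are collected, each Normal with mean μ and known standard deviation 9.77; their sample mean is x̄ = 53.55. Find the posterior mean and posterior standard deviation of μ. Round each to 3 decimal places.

Prior precision 1/τ₀² = 1/8.71² = 0.0131815; data precision n/σ² = 23/9.77² = 0.240957.
Posterior precision = 0.0131815 + 0.240957 = 0.254138, giving posterior SD = 1/√0.254138 = 1.984.
Posterior mean = (0.0131815·48.87 + 0.240957·53.55) / 0.254138 = 53.307.

Posterior mean ≈ 53.307; posterior SD ≈ 1.984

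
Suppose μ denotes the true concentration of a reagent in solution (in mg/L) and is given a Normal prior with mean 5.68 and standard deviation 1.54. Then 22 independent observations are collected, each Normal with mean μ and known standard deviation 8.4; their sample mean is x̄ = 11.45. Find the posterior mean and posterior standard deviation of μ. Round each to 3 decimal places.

Posterior mean ≈ 8.133; posterior SD ≈ 1.168

With known σ, the Normal prior is conjugate. Weight on the data is w = (n/σ²)/(n/σ² + 1/τ₀²) = 0.311791/(0.311791+0.421656) = 0.42510.
Posterior mean = w·x̄ + (1−w)·μ₀ = 0.42510·11.45 + 0.57490·5.68 = 8.133. Posterior variance = 1/(0.311791+0.421656) = 1.36342, so SD = 1.168.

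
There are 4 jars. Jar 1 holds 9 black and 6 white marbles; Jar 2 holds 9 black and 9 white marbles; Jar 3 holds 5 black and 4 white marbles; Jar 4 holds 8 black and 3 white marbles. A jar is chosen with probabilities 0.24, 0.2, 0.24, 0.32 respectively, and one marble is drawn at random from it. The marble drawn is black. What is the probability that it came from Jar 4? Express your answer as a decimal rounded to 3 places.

Tabulate prior·likelihood by source: [1] prior 0.24, lik 0.6, product 0.1440; [2] prior 0.2, lik 0.5, product 0.1000; [3] prior 0.24, lik 0.5556, product 0.1333; [4] prior 0.32, lik 0.7273, product 0.2327.
Normalizing constant = 0.61006; the posterior for Jar 4 is its product over the sum, 0.2327/0.61006 = 0.381.

Posterior probability ≈ 0.381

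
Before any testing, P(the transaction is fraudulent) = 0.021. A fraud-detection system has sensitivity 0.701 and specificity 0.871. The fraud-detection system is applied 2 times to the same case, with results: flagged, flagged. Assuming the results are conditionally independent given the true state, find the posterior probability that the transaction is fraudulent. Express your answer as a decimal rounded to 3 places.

Posterior P(H) ≈ 0.388

Let H be the event that the transaction is fraudulent; start with P(H) = 0.021. P('flagged'|H) = 0.701, P('flagged'|¬H) = 0.129.
Update on result 1 ('flagged'): P(H) ← 0.701·0.0210 / (0.701·0.0210 + 0.129·0.9790) = 0.014721/0.14101 = 0.1044.
Update on result 2 ('flagged'): P(H) ← 0.701·0.1044 / (0.701·0.1044 + 0.129·0.8956) = 0.073181/0.18871 = 0.3878.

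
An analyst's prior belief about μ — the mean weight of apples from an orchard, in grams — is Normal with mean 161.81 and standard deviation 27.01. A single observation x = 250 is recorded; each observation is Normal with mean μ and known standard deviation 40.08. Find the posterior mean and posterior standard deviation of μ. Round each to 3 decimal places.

Prior precision 1/τ₀² = 1/27.01² = 0.00137073; data precision n/σ² = 1/40.08² = 0.00062251.
Posterior precision = 0.00137073 + 0.00062251 = 0.00199323, giving posterior SD = 1/√0.00199323 = 22.399.
Posterior mean = (0.00137073·161.81 + 0.00062251·250) / 0.00199323 = 189.353.

Posterior mean ≈ 189.353; posterior SD ≈ 22.399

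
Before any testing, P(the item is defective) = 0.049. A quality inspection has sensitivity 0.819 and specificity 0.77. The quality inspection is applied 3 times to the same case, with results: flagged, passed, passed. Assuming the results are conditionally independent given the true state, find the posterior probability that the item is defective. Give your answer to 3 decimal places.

Posterior P(H) ≈ 0.010

Let H be the event that the item is defective; start with P(H) = 0.049. P('flagged'|H) = 0.819, P('flagged'|¬H) = 0.23.
Update on result 1 ('flagged'): P(H) ← 0.819·0.0490 / (0.819·0.0490 + 0.23·0.9510) = 0.040131/0.25886 = 0.1550.
Update on result 2 ('passed'): P(H) ← 0.181·0.1550 / (0.181·0.1550 + 0.77·0.8450) = 0.028060/0.67869 = 0.0413.
Update on result 3 ('passed'): P(H) ← 0.181·0.0413 / (0.181·0.0413 + 0.77·0.9587) = 0.0074834/0.74565 = 0.0100.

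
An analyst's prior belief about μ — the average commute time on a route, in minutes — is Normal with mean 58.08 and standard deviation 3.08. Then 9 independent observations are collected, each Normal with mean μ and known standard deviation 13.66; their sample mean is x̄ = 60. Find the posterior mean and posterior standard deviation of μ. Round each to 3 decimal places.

With known σ, the Normal prior is conjugate. Weight on the data is w = (n/σ²)/(n/σ² + 1/τ₀²) = 0.0482326/(0.0482326+0.105414) = 0.31392.
Posterior mean = w·x̄ + (1−w)·μ₀ = 0.31392·60 + 0.68608·58.08 = 58.683. Posterior variance = 1/(0.0482326+0.105414) = 6.50844, so SD = 2.551.

Posterior mean ≈ 58.683; posterior SD ≈ 2.551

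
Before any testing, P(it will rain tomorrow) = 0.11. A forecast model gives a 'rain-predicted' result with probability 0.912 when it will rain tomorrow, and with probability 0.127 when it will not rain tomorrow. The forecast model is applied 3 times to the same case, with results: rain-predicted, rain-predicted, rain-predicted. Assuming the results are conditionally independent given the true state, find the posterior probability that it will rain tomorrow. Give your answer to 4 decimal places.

With H the event that it will rain tomorrow, the joint likelihood of the observed sequence is P(data|H) = 0.912·0.912·0.912 = 0.75855 and P(data|¬H) = 0.127·0.127·0.127 = 0.0020484.
Bayes: P(H|data) = 0.11·0.75855 / (0.11·0.75855 + 0.89·0.0020484) = 0.083441/0.085264 = 0.9786.

Posterior P(H) ≈ 0.9786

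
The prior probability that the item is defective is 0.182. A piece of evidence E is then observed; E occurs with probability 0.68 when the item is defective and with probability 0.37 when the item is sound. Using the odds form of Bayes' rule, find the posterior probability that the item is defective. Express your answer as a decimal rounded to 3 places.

Prior odds = 0.182/(1−0.182) = 0.22249.
Likelihood ratio for E = 0.68/0.37 = 1.8378.
Posterior odds = prior odds × LR = 0.40891.
Posterior probability = odds/(1+odds) = 0.40891/1.4089 = 0.290.

Posterior probability ≈ 0.290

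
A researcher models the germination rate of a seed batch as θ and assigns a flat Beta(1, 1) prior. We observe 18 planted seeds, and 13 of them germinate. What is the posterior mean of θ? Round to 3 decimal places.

The binomial likelihood is conjugate to the Beta prior: with 13 successes and 5 failures, the posterior is Beta(1+13, 1+5) = Beta(14, 6).
E[θ | data] = 14/(14+6) = 0.700.

Posterior mean ≈ 0.700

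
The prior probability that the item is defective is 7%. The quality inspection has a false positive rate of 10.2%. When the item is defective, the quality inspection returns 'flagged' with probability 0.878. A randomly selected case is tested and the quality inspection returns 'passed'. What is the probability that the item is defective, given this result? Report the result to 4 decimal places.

P(H | E) ≈ 0.0101

Let H be the event that the item is defective. P(H) = 0.07, so P(¬H) = 0.93. With E the 'passed' result, P(E|H) = 0.122 and P(E|¬H) = 0.898.
P(E) = 0.122·0.07 + 0.898·0.93 = 0.0085400 + 0.83514 = 0.84368.
By Bayes' theorem, P(H|E) = 0.0085400 / 0.84368 = 0.0101.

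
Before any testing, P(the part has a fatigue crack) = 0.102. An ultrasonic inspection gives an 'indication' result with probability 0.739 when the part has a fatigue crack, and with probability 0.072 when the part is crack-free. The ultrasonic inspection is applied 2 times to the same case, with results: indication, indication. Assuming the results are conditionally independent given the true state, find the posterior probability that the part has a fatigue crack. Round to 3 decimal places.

Posterior P(H) ≈ 0.923

With H the event that the part has a fatigue crack, the joint likelihood of the observed sequence is P(data|H) = 0.739·0.739 = 0.54612 and P(data|¬H) = 0.072·0.072 = 0.0051840.
Bayes: P(H|data) = 0.102·0.54612 / (0.102·0.54612 + 0.898·0.0051840) = 0.055704/0.060360 = 0.9229.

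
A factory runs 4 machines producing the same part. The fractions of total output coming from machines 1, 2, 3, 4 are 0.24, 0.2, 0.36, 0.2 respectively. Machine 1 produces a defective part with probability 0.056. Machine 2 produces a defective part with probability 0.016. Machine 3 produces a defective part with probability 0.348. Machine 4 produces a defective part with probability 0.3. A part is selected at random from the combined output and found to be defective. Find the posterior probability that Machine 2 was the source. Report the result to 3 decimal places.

Posterior probability ≈ 0.016

P(defective|M1) = 0.056; P(defective|M2) = 0.016; P(defective|M3) = 0.348; P(defective|M4) = 0.3.
Prior × likelihood for each source: 0.24·0.056=0.01344, 0.2·0.016=0.003200, 0.36·0.348=0.1253, 0.2·0.3=0.06000. Summing gives P(defective) = 0.20192.
P(Machine 2 | defective) = 0.003200 / 0.20192 = 0.016.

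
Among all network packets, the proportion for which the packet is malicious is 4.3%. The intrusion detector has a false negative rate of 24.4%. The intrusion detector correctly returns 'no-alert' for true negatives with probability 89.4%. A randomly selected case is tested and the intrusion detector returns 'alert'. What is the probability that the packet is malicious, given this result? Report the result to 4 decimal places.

Let H be the event that the packet is malicious. P(H) = 0.043, so P(¬H) = 0.957. With E the 'alert' result, P(E|H) = 0.756 and P(E|¬H) = 0.106.
P(E) = 0.756·0.043 + 0.106·0.957 = 0.032508 + 0.10144 = 0.13395.
By Bayes' theorem, P(H|E) = 0.032508 / 0.13395 = 0.2427.

P(H | E) ≈ 0.2427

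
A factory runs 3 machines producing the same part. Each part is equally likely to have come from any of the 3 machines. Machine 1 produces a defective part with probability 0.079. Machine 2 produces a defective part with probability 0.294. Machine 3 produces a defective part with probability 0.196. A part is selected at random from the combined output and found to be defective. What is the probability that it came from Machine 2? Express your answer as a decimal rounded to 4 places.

Posterior probability ≈ 0.5167

Tabulate prior·likelihood by source: [1] prior 0.333333, lik 0.079, product 0.02633; [2] prior 0.333333, lik 0.294, product 0.09800; [3] prior 0.333333, lik 0.196, product 0.06533.
Normalizing constant = 0.18967; the posterior for Machine 2 is its product over the sum, 0.09800/0.18967 = 0.5167.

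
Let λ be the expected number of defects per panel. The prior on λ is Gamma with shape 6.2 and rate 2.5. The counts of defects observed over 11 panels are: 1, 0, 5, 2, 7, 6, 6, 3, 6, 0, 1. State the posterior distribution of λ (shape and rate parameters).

Total count ∑xᵢ = 37 over n = 11 panels.
Gamma is conjugate to the Poisson likelihood: posterior is Gamma(shape = 6.2+37 = 43.2, rate = 2.5+11 = 13.5).

Posterior: Gamma(shape=43.2, rate=13.5)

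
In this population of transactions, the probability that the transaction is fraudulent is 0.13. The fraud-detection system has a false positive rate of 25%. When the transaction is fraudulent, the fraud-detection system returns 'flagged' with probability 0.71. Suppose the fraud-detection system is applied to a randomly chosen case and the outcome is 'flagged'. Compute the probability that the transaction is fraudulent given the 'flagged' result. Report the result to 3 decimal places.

P(H | E) ≈ 0.298

Write H for 'the transaction is fraudulent'. Prior odds H:¬H = 0.13/0.87 = 0.14943. For the 'flagged' outcome, the likelihood ratio is 0.71/0.25 = 2.8400.
Posterior odds = 0.14943 × 2.8400 = 0.42437, so P(H|E) = 0.42437/(1+0.42437) = 0.298.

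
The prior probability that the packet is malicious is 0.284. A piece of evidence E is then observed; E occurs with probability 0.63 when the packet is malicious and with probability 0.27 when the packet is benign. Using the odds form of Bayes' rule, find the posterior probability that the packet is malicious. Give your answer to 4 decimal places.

Prior odds = 0.284/(1−0.284) = 0.39665. In log-odds, ln(0.39665) = -0.92471.
Add log likelihood ratio: ln(2.3333) = 0.84730.
Posterior log-odds = -0.077408, so posterior odds = exp(-0.077408) = 0.92551. Converting, P(H|E) = 0.92551/1.9255 = 0.4807.

Posterior probability ≈ 0.4807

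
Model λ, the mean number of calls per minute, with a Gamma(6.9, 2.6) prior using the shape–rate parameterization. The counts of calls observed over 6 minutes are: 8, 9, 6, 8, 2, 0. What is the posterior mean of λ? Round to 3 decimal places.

Posterior mean ≈ 4.640

Total count ∑xᵢ = 33 over n = 6 minutes.
Gamma is conjugate to the Poisson likelihood: posterior is Gamma(shape = 6.9+33 = 39.9, rate = 2.6+6 = 8.6).
Posterior mean = shape/rate = 39.9/8.6 = 4.640.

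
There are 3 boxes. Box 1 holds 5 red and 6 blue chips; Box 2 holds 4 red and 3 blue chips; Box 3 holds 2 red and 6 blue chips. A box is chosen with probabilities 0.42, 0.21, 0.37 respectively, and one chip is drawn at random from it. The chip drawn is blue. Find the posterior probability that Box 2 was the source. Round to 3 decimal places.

P(blue|Box 1) = 0.5455; P(blue|Box 2) = 0.4286; P(blue|Box 3) = 0.75.
Prior × likelihood for each source: 0.42·0.5455=0.2291, 0.21·0.4286=0.09000, 0.37·0.75=0.2775. Summing gives P(blue) = 0.59659.
P(Box 2 | blue) = 0.09000 / 0.59659 = 0.151.

Posterior probability ≈ 0.151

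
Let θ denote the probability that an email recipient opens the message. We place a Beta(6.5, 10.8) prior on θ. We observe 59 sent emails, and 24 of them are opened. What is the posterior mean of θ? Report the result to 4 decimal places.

The binomial likelihood is conjugate to the Beta prior: with 24 successes and 35 failures, the posterior is Beta(6.5+24, 10.8+35) = Beta(30.5, 45.8).
E[θ | data] = 30.5/(30.5+45.8) = 0.3997.

Posterior mean ≈ 0.3997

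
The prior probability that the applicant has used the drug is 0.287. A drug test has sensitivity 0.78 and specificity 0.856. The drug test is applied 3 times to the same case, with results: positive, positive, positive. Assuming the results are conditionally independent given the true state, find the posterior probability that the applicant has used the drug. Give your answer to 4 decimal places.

Posterior P(H) ≈ 0.9846

Let H be the event that the applicant has used the drug; start with P(H) = 0.287. P('positive'|H) = 0.78, P('positive'|¬H) = 0.144.
Update on result 1 ('positive'): P(H) ← 0.78·0.2870 / (0.78·0.2870 + 0.144·0.7130) = 0.22386/0.32653 = 0.6856.
Update on result 2 ('positive'): P(H) ← 0.78·0.6856 / (0.78·0.6856 + 0.144·0.3144) = 0.53474/0.58002 = 0.9219.
Update on result 3 ('positive'): P(H) ← 0.78·0.9219 / (0.78·0.9219 + 0.144·0.0781) = 0.71911/0.73035 = 0.9846.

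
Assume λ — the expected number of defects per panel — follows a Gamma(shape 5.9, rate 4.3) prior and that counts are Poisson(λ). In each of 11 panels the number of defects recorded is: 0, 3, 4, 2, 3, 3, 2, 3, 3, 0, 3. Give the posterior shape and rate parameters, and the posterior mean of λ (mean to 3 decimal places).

Posterior: Gamma(shape=31.9, rate=15.3); mean ≈ 2.085

The Poisson likelihood adds the total count to the shape and the number of exposure periods to the rate. Here ∑xᵢ = 26 and n = 11, so shape 5.9→31.9 and rate 4.3→15.3.
Posterior mean = shape/rate = 31.9/15.3 = 2.085.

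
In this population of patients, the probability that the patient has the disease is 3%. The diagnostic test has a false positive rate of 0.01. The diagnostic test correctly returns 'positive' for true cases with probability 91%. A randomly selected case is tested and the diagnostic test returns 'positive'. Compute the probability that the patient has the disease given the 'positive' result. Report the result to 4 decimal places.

Write H for 'the patient has the disease'. Prior odds H:¬H = 0.03/0.97 = 0.030928. For the 'positive' outcome, the likelihood ratio is 0.91/0.01 = 91.000.
Posterior odds = 0.030928 × 91.000 = 2.8144, so P(H|E) = 2.8144/(1+2.8144) = 0.7378.

P(H | E) ≈ 0.7378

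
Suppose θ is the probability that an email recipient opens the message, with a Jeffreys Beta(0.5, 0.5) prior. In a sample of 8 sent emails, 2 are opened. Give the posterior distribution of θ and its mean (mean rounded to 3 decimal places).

Posterior: Beta(2.5, 6.5); mean ≈ 0.278

The binomial likelihood is conjugate to the Beta prior: with 2 successes and 6 failures, the posterior is Beta(0.5+2, 0.5+6) = Beta(2.5, 6.5).
E[θ | data] = 2.5/(2.5+6.5) = 0.278.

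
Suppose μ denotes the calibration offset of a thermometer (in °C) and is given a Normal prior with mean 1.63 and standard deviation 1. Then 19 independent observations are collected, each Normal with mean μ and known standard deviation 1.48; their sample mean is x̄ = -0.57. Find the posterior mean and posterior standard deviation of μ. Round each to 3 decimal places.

With known σ, the Normal prior is conjugate. Weight on the data is w = (n/σ²)/(n/σ² + 1/τ₀²) = 8.67421/(8.67421+1.00000) = 0.89663.
Posterior mean = w·x̄ + (1−w)·μ₀ = 0.89663·-0.57 + 0.10337·1.63 = -0.343. Posterior variance = 1/(8.67421+1.00000) = 0.103368, so SD = 0.322.

Posterior mean ≈ -0.343; posterior SD ≈ 0.322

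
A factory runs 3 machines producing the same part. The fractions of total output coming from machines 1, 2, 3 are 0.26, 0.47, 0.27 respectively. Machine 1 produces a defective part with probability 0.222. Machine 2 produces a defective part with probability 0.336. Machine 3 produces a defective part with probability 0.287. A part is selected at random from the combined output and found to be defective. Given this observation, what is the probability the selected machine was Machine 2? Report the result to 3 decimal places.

P(defective|M1) = 0.222; P(defective|M2) = 0.336; P(defective|M3) = 0.287.
Prior × likelihood for each source: 0.26·0.222=0.05772, 0.47·0.336=0.1579, 0.27·0.287=0.07749. Summing gives P(defective) = 0.29313.
P(Machine 2 | defective) = 0.1579 / 0.29313 = 0.539.

Posterior probability ≈ 0.539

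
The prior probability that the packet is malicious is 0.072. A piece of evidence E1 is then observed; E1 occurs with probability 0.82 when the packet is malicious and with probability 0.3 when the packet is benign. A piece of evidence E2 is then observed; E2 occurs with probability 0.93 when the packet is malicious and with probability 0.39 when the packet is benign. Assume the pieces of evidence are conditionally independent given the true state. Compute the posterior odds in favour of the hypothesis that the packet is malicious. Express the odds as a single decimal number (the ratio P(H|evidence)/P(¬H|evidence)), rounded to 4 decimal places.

Posterior odds ≈ 0.5057

Prior odds = 0.072/(1−0.072) = 0.077586.
Likelihood ratio for E1 = 0.82/0.3 = 2.7333.
Likelihood ratio for E2 = 0.93/0.39 = 2.3846.
Posterior odds = prior odds × LR₁ × LR₂ = 0.50570.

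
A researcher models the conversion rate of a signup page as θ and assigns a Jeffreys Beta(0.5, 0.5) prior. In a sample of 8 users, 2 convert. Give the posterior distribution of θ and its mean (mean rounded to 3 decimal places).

The binomial likelihood is conjugate to the Beta prior: with 2 successes and 6 failures, the posterior is Beta(0.5+2, 0.5+6) = Beta(2.5, 6.5).
Posterior mean = α/(α+β) = 2.5/9 = 0.278.

Posterior: Beta(2.5, 6.5); mean ≈ 0.278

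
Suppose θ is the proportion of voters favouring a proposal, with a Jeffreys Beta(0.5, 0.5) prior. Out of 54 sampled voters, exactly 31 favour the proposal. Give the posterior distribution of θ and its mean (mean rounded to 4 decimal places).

Posterior: Beta(31.5, 23.5); mean ≈ 0.5727

The binomial likelihood is conjugate to the Beta prior: with 31 successes and 23 failures, the posterior is Beta(0.5+31, 0.5+23) = Beta(31.5, 23.5).
Posterior mean = α/(α+β) = 31.5/55 = 0.5727.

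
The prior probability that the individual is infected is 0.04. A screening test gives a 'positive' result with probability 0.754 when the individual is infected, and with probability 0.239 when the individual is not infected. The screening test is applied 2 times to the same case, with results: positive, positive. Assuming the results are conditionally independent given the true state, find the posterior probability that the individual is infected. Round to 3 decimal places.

Posterior P(H) ≈ 0.293

Let H be the event that the individual is infected; start with P(H) = 0.04. P('positive'|H) = 0.754, P('positive'|¬H) = 0.239.
Update on result 1 ('positive'): P(H) ← 0.754·0.0400 / (0.754·0.0400 + 0.239·0.9600) = 0.030160/0.25960 = 0.1162.
Update on result 2 ('positive'): P(H) ← 0.754·0.1162 / (0.754·0.1162 + 0.239·0.8838) = 0.087599/0.29883 = 0.2931.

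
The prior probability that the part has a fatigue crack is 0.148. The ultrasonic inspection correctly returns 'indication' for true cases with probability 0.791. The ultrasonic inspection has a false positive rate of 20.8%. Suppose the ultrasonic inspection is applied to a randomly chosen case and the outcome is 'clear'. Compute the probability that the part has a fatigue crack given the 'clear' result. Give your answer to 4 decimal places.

Let H be the event that the part has a fatigue crack. P(H) = 0.148, so P(¬H) = 0.852. With E the 'clear' result, P(E|H) = 0.209 and P(E|¬H) = 0.792.
P(E) = 0.209·0.148 + 0.792·0.852 = 0.030932 + 0.67478 = 0.70572.
By Bayes' theorem, P(H|E) = 0.030932 / 0.70572 = 0.0438.

P(H | E) ≈ 0.0438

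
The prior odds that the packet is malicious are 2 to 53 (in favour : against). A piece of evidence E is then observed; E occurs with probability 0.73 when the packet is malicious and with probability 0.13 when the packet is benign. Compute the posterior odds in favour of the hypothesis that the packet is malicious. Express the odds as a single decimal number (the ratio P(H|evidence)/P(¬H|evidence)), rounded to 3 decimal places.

Prior odds = 2/53 = 0.037736.
Likelihood ratio for E = 0.73/0.13 = 5.6154.
Posterior odds = prior odds × LR = 0.21190.

Posterior odds ≈ 0.212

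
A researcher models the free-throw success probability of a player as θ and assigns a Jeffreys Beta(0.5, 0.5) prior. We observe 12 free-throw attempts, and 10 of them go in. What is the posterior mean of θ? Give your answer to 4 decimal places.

Posterior mean ≈ 0.8077

The binomial likelihood is conjugate to the Beta prior: with 10 successes and 2 failures, the posterior is Beta(0.5+10, 0.5+2) = Beta(10.5, 2.5).
E[θ | data] = 10.5/(10.5+2.5) = 0.8077.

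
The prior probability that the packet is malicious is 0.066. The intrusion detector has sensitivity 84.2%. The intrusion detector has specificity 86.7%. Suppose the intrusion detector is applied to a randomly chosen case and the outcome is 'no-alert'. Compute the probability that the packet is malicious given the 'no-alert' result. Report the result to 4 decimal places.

P(H | E) ≈ 0.0127

Let H be the event that the packet is malicious. P(H) = 0.066, so P(¬H) = 0.934. With E the 'no-alert' result, P(E|H) = 0.158 and P(E|¬H) = 0.867.
P(E) = 0.158·0.066 + 0.867·0.934 = 0.010428 + 0.80978 = 0.82021.
By Bayes' theorem, P(H|E) = 0.010428 / 0.82021 = 0.0127.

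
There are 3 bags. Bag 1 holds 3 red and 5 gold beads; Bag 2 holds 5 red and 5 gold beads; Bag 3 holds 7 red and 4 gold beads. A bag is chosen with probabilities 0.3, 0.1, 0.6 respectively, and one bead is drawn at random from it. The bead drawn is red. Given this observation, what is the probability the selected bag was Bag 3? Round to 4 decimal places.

Posterior probability ≈ 0.7015

P(red|Bag 1) = 0.375; P(red|Bag 2) = 0.5; P(red|Bag 3) = 0.6364.
Prior × likelihood for each source: 0.3·0.375=0.1125, 0.1·0.5=0.05000, 0.6·0.6364=0.3818. Summing gives P(red) = 0.54432.
P(Bag 3 | red) = 0.3818 / 0.54432 = 0.7015.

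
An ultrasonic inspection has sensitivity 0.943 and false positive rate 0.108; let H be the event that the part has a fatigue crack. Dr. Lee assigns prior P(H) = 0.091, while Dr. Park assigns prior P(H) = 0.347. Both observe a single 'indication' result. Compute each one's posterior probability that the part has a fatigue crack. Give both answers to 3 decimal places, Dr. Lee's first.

Dr. Lee: 0.466; Dr. Park: 0.823

The likelihood ratio for an 'indication' result is 0.943/0.108 = 8.7315.
Dr. Lee: prior odds 0.091/0.909 = 0.10011; posterior odds 0.87411; posterior probability 0.466.
Dr. Park: prior odds 0.347/0.653 = 0.53139; posterior odds 4.6399; posterior probability 0.823.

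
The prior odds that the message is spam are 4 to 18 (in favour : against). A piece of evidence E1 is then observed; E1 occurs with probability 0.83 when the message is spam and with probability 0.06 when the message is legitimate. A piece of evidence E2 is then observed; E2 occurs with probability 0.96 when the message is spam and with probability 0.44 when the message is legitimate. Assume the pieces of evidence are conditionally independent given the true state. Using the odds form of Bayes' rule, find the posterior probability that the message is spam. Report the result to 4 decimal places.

Posterior probability ≈ 0.8702

Prior odds = 4/18 = 0.22222. In log-odds, ln(0.22222) = -1.5041.
Add log likelihood ratios: ln(13.833) + ln(2.1818) = 3.4072.
Posterior log-odds = 1.9032, so posterior odds = exp(1.9032) = 6.7071. Converting, P(H|E) = 6.7071/7.7071 = 0.8702.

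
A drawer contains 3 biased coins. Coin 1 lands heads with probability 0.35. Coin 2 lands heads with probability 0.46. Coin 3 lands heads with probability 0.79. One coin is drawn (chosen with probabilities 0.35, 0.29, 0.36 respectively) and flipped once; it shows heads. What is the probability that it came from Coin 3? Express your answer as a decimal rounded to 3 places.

Posterior probability ≈ 0.526

Tabulate prior·likelihood by source: [1] prior 0.35, lik 0.35, product 0.1225; [2] prior 0.29, lik 0.46, product 0.1334; [3] prior 0.36, lik 0.79, product 0.2844.
Normalizing constant = 0.54030; the posterior for Coin 3 is its product over the sum, 0.2844/0.54030 = 0.526.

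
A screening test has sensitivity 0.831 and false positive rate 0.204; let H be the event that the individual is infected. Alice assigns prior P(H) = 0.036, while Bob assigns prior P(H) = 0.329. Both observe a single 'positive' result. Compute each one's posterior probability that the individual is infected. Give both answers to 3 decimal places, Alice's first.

Alice: 0.132; Bob: 0.666

P('+'|H) = 0.831, P('+'|¬H) = 0.204.
Alice: numerator 0.831·0.036 = 0.029916; evidence = 0.029916+0.204·0.964 = 0.22657; posterior = 0.132.
Bob: numerator 0.831·0.329 = 0.27340; evidence = 0.27340+0.204·0.671 = 0.41028; posterior = 0.666.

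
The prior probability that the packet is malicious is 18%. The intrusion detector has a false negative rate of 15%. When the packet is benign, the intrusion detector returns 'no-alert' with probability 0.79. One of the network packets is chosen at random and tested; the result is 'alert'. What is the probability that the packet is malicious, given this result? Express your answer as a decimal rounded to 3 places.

P(H | E) ≈ 0.470

Let H be the event that the packet is malicious. P(H) = 0.18, so P(¬H) = 0.82. With E the 'alert' result, P(E|H) = 0.85 and P(E|¬H) = 0.21.
P(E) = 0.85·0.18 + 0.21·0.82 = 0.15300 + 0.17220 = 0.32520.
By Bayes' theorem, P(H|E) = 0.15300 / 0.32520 = 0.470.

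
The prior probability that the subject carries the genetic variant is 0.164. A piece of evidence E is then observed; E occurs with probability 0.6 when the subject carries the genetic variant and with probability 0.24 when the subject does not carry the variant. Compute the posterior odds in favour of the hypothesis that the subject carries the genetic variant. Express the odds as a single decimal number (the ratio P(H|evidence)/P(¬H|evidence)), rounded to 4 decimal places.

Posterior odds ≈ 0.4904

Prior odds = 0.164/(1−0.164) = 0.19617.
Likelihood ratio for E = 0.6/0.24 = 2.5000.
Posterior odds = prior odds × LR = 0.49043.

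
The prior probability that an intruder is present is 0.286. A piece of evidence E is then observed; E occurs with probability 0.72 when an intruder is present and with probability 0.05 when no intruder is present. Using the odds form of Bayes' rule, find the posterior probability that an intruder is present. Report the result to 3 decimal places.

Prior odds = 0.286/(1−0.286) = 0.40056. In log-odds, ln(0.40056) = -0.91489.
Add log likelihood ratio: ln(14.400) = 2.6672.
Posterior log-odds = 1.7523, so posterior odds = exp(1.7523) = 5.7681. Converting, P(H|E) = 5.7681/6.7681 = 0.852.

Posterior probability ≈ 0.852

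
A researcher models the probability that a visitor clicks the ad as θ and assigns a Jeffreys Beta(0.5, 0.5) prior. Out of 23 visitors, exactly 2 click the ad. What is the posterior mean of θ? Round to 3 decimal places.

The binomial likelihood is conjugate to the Beta prior: with 2 successes and 21 failures, the posterior is Beta(0.5+2, 0.5+21) = Beta(2.5, 21.5).
Posterior mean = α/(α+β) = 2.5/24 = 0.104.

Posterior mean ≈ 0.104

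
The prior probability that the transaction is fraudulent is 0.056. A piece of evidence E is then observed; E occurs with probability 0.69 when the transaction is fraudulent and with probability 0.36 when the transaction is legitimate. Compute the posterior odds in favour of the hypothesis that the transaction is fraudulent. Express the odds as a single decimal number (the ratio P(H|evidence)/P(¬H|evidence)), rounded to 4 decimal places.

Prior odds = 0.056/(1−0.056) = 0.059322. In log-odds, ln(0.059322) = -2.8248.
Add log likelihood ratio: ln(1.9167) = 0.65059.
Posterior log-odds = -2.1742, so posterior odds = exp(-2.1742) = 0.11370.

Posterior odds ≈ 0.1137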